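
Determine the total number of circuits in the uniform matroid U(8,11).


In U(8,11), circuits are the (9)-element subsets.
Any set of 9 elements is dependent, and removing any one element gives
an independent set of size 8, so it is a minimal dependent set.
Number of circuits = C(11,9) = 55.

55


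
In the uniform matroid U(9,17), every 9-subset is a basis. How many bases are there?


Bases of U(9,17) are all 9-element subsets of the 17-element ground set.
Number of bases = C(17,9).
C(17,9) = 24310.

24310


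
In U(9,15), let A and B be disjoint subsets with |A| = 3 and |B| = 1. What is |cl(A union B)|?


|A union B| = 3 + 1 = 4 (disjoint).
In U(9,15), cl(S) = S if |S| < 9, else cl(S) = E.
Since 4 < 9, cl(A union B) = A union B.
|cl(A union B)| = 4.

4


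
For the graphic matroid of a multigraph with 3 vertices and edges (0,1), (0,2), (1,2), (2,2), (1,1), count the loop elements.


In a graphic matroid, a loop is a self-loop edge (u,u) with rank 0.
Examining all 5 edges for self-loops...
Self-loops found: (2,2), (1,1)
Number of loops = 2.

2


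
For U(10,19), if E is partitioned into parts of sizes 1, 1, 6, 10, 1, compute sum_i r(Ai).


r(Ai) = min(|Ai|, 10) for each part.
Sum = min(1,10) + min(1,10) + min(6,10) + min(10,10) + min(1,10)
    = 1 + 1 + 6 + 10 + 1
    = 19.

19


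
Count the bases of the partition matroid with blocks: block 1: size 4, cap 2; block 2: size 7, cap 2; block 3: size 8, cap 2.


A basis picks exactly ci elements from block i.
Number of bases = product of C(|Si|, ci).
= C(4,2) * C(7,2) * C(8,2)
= 6 * 21 * 28
= 3528.

3528


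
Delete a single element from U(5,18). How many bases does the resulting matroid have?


Deleting e from U(5,18) gives U(5,17) since n > r.
Bases of U(5,17) = (17 choose 5) = 6188.

6188


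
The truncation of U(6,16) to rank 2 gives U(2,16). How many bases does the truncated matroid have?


Truncating U(6,16) to rank 2 gives U(2,16).
Bases of U(2,16) are all 2-element subsets of 16 elements.
Number of bases = C(16,2) = (16 * 15) / (1 * 2) = 120.

120


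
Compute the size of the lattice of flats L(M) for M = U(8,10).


Flats of U(8,10): every subset of size < 8 is a flat, plus E itself.
Count = (10 choose 0) + (10 choose 1) + (10 choose 2) + (10 choose 3) + (10 choose 4) + (10 choose 5) + (10 choose 6) + (10 choose 7) + 1
     = 1 + 10 + 45 + 120 + 210 + 252 + 210 + 120 + 1
     = 969.

969


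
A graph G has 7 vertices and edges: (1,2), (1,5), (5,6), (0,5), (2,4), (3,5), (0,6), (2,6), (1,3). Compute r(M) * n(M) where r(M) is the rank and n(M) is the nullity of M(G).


r(M) = |V| - c = 7 - 1 = 6.
nullity = |E| - r(M) = 9 - 6 = 3.
Product = 6 * 3 = 18.

18


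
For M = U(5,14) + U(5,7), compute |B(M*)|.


(M1+M2)* = M1* + M2*.
M1* = U(9,14), bases: C(14,9) = 2002.
M2* = U(2,7), bases: C(7,2) = 21.
|B(M*)| = 2002 * 21 = 42042.

42042


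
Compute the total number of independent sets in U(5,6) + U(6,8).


For a direct sum, |I(M1+M2)| = |I(M1)| * |I(M2)|.
|I(U(5,6))| = sum C(6,k) for k=0..5 = 63.
|I(U(6,8))| = sum C(8,k) for k=0..6 = 247.
Total = 63 * 247 = 15561.

15561


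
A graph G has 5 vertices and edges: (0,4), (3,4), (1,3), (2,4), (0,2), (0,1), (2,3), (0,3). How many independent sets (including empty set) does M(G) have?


An independent set in a graphic matroid is an acyclic edge subset.
G has 5 vertices and 8 edges.
Enumerate all 2^8 = 256 subsets, checking for acyclicity.
Total independent sets = 128.

128


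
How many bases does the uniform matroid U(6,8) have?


Bases of U(6,8) are all 6-element subsets of the 8-element ground set.
Number of bases = C(8,6).
C(8,6) = 8! / (6! * 2!) = 28.

28


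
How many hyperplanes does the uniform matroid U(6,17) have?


Hyperplanes of U(6,17) are flats of rank 5.
In a uniform matroid, these are exactly the (5)-element subsets.
Count = C(17,5) = 6188.

6188


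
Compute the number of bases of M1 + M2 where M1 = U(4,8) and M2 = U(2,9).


Bases of a direct sum M1 + M2: |B| = |B(M1)| * |B(M2)|.
|B(U(4,8))| = C(8,4) = 70.
|B(U(2,9))| = C(9,2) = 36.
Total bases = 70 * 36 = 2520.

2520


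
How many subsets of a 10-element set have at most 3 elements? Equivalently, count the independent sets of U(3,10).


Independent sets of U(3,10) are all subsets of size <= 3.
Count = C(10,0) + C(10,1) + C(10,2) + C(10,3)
     = 1 + 10 + 45 + 120
     = 176.

176


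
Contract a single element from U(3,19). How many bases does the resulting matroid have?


Contracting e from U(3,19) gives U(2,18).
Bases of U(2,18) = (18 choose 2) = 153.

153


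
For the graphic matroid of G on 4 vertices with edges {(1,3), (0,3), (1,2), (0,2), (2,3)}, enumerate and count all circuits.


A circuit in a graphic matroid = edge set of a simple cycle.
G has 4 vertices and 5 edges.
Enumerating all minimal edge subsets forming cycles...
Total circuits found: 3.

3


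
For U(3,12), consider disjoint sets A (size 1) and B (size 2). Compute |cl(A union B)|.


|A union B| = 1 + 2 = 3 (disjoint).
In U(3,12), cl(S) = S if |S| < 3, else cl(S) = E.
Since 3 >= 3, cl(A union B) = E.
|cl(A union B)| = 12.

12


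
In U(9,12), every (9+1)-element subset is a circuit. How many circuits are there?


In U(9,12), circuits are the (10)-element subsets.
Any set of 10 elements is dependent, and removing any one element gives
an independent set of size 9, so it is a minimal dependent set.
Number of circuits = (12 choose 10) = 66.

66


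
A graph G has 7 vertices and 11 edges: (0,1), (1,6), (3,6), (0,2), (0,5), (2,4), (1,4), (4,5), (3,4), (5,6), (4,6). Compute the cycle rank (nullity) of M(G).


Cycle rank (nullity) = |E| - r(M) = |E| - (|V| - c).
|E| = 11, |V| = 7, c = 1.
Nullity = 11 - (7 - 1) = 11 - 6 = 5.

5


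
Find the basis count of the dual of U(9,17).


The dual of U(r,n) is U(n-r, n) = U(8,17).
Bases of U(8,17) are all (8)-element subsets.
|B(M*)| = C(17,8) = 17! / (8! * 9!) = 24310.

24310


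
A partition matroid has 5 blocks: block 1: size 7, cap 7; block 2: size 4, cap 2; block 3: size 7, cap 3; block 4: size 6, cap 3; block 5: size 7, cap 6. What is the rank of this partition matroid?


Rank of a partition matroid = sum of min(|Si|, ci) for each block.
= min(7,7) + min(4,2) + min(7,3) + min(6,3) + min(7,6)
= 7 + 2 + 3 + 3 + 6
= 21.

21


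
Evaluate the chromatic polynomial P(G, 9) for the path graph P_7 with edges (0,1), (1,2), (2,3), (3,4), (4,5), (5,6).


P(P_7, k) = k * (k-1)^(6).
P(9) = 9 * 8^6 = 9 * 262144 = 2359296.

2359296


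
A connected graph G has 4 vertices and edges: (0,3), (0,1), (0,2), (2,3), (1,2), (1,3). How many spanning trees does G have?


By Kirchhoff's matrix tree theorem, the number of spanning trees equals
the determinant of any cofactor of the Laplacian matrix L.
G has 4 vertices and 6 edges.
Computing the (3 x 3) cofactor determinant gives 16.

16


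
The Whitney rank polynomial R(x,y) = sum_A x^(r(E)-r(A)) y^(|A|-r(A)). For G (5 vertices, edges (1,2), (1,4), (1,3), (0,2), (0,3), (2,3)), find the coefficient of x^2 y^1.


R(x,y) = sum over A in 2^E of x^(r(E)-r(A)) * y^(|A|-r(A)).
G has 5 vertices, 6 edges. r(E) = 4.
Enumerate all 2^6 = 64 subsets.
Count subsets with r(E)-r(A)=2 and |A|-r(A)=1: 2.

2


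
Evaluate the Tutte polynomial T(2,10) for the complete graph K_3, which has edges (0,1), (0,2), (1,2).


T(K_3; x,y) = x^2 + x + y.
T(2,10) = 4 + 2 + 10 = 16.

16


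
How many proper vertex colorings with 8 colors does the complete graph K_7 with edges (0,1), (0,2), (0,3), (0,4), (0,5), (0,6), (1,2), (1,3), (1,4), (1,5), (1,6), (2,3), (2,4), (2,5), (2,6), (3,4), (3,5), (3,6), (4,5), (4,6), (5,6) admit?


P(K_7, k) = k(k-1)(k-2)...(k-6).
P(8) = (8) * (7) * (6) * (5) * (4) * (3) * (2) = 40320.

40320


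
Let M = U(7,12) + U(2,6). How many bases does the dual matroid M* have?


(M1+M2)* = M1* + M2*.
M1* = U(5,12), bases: C(12,5) = 792.
M2* = U(4,6), bases: C(6,4) = 15.
|B(M*)| = 792 * 15 = 11880.

11880


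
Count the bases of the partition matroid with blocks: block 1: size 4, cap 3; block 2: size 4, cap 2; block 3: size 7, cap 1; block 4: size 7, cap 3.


A basis picks exactly ci elements from block i.
Number of bases = product of C(|Si|, ci).
= C(4,3) * C(4,2) * C(7,1) * C(7,3)
= 4 * 6 * 7 * 35
= 5880.

5880


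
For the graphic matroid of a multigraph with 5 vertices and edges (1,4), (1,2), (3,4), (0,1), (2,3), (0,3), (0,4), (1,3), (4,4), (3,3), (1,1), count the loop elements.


In a graphic matroid, a loop is a self-loop edge (u,u) with rank 0.
Examining all 11 edges for self-loops...
Self-loops found: (4,4), (3,3), (1,1)
Number of loops = 3.

3


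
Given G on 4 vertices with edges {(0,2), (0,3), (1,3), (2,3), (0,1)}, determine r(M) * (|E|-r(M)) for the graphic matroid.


r(M) = |V| - c = 4 - 1 = 3.
nullity = |E| - r(M) = 5 - 3 = 2.
Product = 3 * 2 = 6.

6


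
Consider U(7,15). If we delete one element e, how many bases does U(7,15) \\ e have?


Deleting e from U(7,15) gives U(7,14) since n > r.
Bases of U(7,14) = (14 choose 7) = 3432.

3432


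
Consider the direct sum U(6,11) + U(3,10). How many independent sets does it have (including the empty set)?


For a direct sum, |I(M1+M2)| = |I(M1)| * |I(M2)|.
|I(U(6,11))| = sum C(11,k) for k=0..6 = 1486.
|I(U(3,10))| = sum C(10,k) for k=0..3 = 176.
Total = 1486 * 176 = 261536.

261536


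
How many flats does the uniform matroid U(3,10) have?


Flats of U(3,10): every subset of size < 3 is a flat, plus E itself.
Count = C(10,0) + C(10,1) + C(10,2) + 1
     = 1 + 10 + 45 + 1
     = 57.

57


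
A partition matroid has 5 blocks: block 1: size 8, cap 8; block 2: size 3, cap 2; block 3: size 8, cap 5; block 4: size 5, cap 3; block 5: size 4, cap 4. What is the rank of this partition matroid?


Rank of a partition matroid = sum of min(|Si|, ci) for each block.
= min(8,8) + min(3,2) + min(8,5) + min(5,3) + min(4,4)
= 8 + 2 + 5 + 3 + 4
= 22.

22


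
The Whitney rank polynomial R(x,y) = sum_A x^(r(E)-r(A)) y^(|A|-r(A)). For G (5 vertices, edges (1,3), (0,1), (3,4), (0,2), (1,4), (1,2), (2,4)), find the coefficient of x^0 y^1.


R(x,y) = sum over A in 2^E of x^(r(E)-r(A)) * y^(|A|-r(A)).
G has 5 vertices, 7 edges. r(E) = 4.
Enumerate all 2^7 = 128 subsets.
Count subsets with r(E)-r(A)=0 and |A|-r(A)=1: 19.

19


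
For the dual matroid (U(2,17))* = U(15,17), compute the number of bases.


The dual of U(r,n) is U(n-r, n) = U(15,17).
Bases of U(15,17) are all (15)-element subsets.
|B(M*)| = C(17,15) = 136.

136


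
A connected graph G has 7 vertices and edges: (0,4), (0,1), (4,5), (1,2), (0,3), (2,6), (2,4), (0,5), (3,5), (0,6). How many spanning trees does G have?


By Kirchhoff's matrix tree theorem, the number of spanning trees equals
the determinant of any cofactor of the Laplacian matrix L.
G has 7 vertices and 10 edges.
Computing the (6 x 6) cofactor determinant gives 84.

84


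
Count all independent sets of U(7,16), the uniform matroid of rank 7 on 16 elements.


Independent sets of U(7,16) are all subsets of size <= 7.
Count = (16 choose 0) + (16 choose 1) + (16 choose 2) + (16 choose 3) + (16 choose 4) + (16 choose 5) + (16 choose 6) + (16 choose 7)
     = 1 + 16 + 120 + 560 + 1820 + 4368 + 8008 + 11440
     = 26333.

26333


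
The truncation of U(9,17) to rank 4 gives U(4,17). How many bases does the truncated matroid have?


Truncating U(9,17) to rank 4 gives U(4,17).
Bases of U(4,17) are all 4-element subsets of 17 elements.
Number of bases = C(17,4) = (17 * 16 * 15 * 14) / (1 * 2 * 3 * 4) = 2380.

2380


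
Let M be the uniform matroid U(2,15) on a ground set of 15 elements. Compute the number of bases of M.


Bases of U(2,15) are all 2-element subsets of the 15-element ground set.
Number of bases = C(15,2).
C(15,2) = 15! / (2! * 13!) = 105.

105


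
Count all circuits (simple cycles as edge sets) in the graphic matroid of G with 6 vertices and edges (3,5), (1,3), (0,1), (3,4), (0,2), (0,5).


A circuit in a graphic matroid = edge set of a simple cycle.
G has 6 vertices and 6 edges.
Enumerating all minimal edge subsets forming cycles...
Total circuits found: 1.

1


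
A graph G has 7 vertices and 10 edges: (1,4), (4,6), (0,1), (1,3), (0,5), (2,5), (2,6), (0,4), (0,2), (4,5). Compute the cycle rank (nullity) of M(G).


Cycle rank (nullity) = |E| - r(M) = |E| - (|V| - c).
|E| = 10, |V| = 7, c = 1.
Nullity = 10 - (7 - 1) = 10 - 6 = 4.

4


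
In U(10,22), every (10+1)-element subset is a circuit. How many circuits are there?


In U(10,22), circuits are the (11)-element subsets.
Any set of 11 elements is dependent, and removing any one element gives
an independent set of size 10, so it is a minimal dependent set.
Number of circuits = C(22,11) = 22! / (11! * 11!) = 705432.

705432


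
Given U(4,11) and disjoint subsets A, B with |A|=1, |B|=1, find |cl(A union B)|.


|A union B| = 1 + 1 = 2 (disjoint).
In U(4,11), cl(S) = S if |S| < 4, else cl(S) = E.
Since 2 < 4, cl(A union B) = A union B.
|cl(A union B)| = 2.

2


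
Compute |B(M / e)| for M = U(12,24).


Contracting e from U(12,24) gives U(11,23).
Bases of U(11,23) = C(23,11) = 23! / (11! * 12!) = 1352078.

1352078


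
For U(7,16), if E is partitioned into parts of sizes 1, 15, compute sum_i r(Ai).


r(Ai) = min(|Ai|, 7) for each part.
Sum = min(1,7) + min(15,7)
    = 1 + 7
    = 8.

8


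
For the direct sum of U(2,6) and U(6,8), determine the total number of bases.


Bases of a direct sum M1 + M2: |B| = |B(M1)| * |B(M2)|.
|B(U(2,6))| = C(6,2) = 15.
|B(U(6,8))| = C(8,6) = 28.
Total bases = 15 * 28 = 420.

420


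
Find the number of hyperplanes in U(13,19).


Hyperplanes of U(13,19) are flats of rank 12.
In a uniform matroid, these are exactly the (12)-element subsets.
Count = C(19,12) = 19! / (12! * 7!) = 50388.

50388


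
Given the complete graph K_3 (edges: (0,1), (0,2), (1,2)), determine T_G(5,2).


T(K_3; x,y) = x^2 + x + y.
T(5,2) = 25 + 5 + 2 = 32.

32


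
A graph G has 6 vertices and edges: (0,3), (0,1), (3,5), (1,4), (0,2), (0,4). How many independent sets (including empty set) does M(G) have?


An independent set in a graphic matroid is an acyclic edge subset.
G has 6 vertices and 6 edges.
Enumerate all 2^6 = 64 subsets, checking for acyclicity.
Total independent sets = 56.

56


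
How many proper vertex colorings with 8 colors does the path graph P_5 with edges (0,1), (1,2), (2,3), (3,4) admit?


P(P_5, k) = k * (k-1)^(4).
P(8) = 8 * 7^4 = 8 * 2401 = 19208.

19208


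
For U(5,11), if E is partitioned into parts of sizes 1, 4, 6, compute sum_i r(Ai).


r(Ai) = min(|Ai|, 5) for each part.
Sum = min(1,5) + min(4,5) + min(6,5)
    = 1 + 4 + 5
    = 10.

10


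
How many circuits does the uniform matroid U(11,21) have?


In U(11,21), circuits are the (12)-element subsets.
Any set of 12 elements is dependent, and removing any one element gives
an independent set of size 11, so it is a minimal dependent set.
Number of circuits = C(21,12) = 21! / (12! * 9!) = 293930.

293930


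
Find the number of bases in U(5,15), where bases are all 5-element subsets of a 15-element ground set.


Bases of U(5,15) are all 5-element subsets of the 15-element ground set.
Number of bases = C(15,5).
C(15,5) = 3003.

3003


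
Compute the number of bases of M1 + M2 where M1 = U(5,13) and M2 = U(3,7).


Bases of a direct sum M1 + M2: |B| = |B(M1)| * |B(M2)|.
|B(U(5,13))| = C(13,5) = 1287.
|B(U(3,7))| = C(7,3) = 35.
Total bases = 1287 * 35 = 45045.

45045


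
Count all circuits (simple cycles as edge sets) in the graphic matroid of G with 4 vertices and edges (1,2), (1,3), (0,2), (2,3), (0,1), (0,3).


A circuit in a graphic matroid = edge set of a simple cycle.
G has 4 vertices and 6 edges.
Enumerating all minimal edge subsets forming cycles...
Total circuits found: 7.

7


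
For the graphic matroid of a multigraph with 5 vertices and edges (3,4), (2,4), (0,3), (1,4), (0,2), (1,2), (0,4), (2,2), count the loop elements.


In a graphic matroid, a loop is a self-loop edge (u,u) with rank 0.
Examining all 8 edges for self-loops...
Self-loops found: (2,2)
Number of loops = 1.

1


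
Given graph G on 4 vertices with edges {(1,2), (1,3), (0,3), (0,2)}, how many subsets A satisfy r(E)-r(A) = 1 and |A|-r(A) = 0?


R(x,y) = sum over A in 2^E of x^(r(E)-r(A)) * y^(|A|-r(A)).
G has 4 vertices, 4 edges. r(E) = 3.
Enumerate all 2^4 = 16 subsets.
Count subsets with r(E)-r(A)=1 and |A|-r(A)=0: 6.

6


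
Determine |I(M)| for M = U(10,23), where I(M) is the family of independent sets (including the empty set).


Independent sets of U(10,23) are all subsets of size <= 10.
Count = C(23,0) + C(23,1) + C(23,2) + C(23,3) + C(23,4) + C(23,5) + C(23,6) + C(23,7) + C(23,8) + C(23,9) + C(23,10)
     = 1 + 23 + 253 + 1771 + 8855 + 33649 + 100947 + 245157 + 490314 + 817190 + 1144066
     = 2842226.

2842226


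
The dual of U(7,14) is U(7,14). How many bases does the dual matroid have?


The dual of U(r,n) is U(n-r, n) = U(7,14).
Bases of U(7,14) are all (7)-element subsets.
|B(M*)| = C(14,7) = 3432.

3432


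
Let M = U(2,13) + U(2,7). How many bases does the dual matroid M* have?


(M1+M2)* = M1* + M2*.
M1* = U(11,13), bases: C(13,11) = 78.
M2* = U(5,7), bases: C(7,5) = 21.
|B(M*)| = 78 * 21 = 1638.

1638


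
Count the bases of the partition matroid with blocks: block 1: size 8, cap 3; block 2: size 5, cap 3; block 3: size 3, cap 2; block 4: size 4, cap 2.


A basis picks exactly ci elements from block i.
Number of bases = product of C(|Si|, ci).
= C(8,3) * C(5,3) * C(3,2) * C(4,2)
= 56 * 10 * 3 * 6
= 10080.

10080


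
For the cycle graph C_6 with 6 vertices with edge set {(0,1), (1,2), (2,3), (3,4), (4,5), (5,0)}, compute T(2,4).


T(C_6; x,y) = x + x^2 + ... + x^(5) + y.
T(2,4) = 2^1 + 2^2 + 2^3 + 2^4 + 2^5 + 4
= 2 + 4 + 8 + 16 + 32 + 4
= 66.

66


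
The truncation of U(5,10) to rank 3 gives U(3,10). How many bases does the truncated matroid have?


Truncating U(5,10) to rank 3 gives U(3,10).
Bases of U(3,10) are all 3-element subsets of 10 elements.
Number of bases = C(10,3) = 10! / (3! * 7!) = 120.

120


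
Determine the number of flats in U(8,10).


Flats of U(8,10): every subset of size < 8 is a flat, plus E itself.
Count = (10 choose 0) + (10 choose 1) + (10 choose 2) + (10 choose 3) + (10 choose 4) + (10 choose 5) + (10 choose 6) + (10 choose 7) + 1
     = 1 + 10 + 45 + 120 + 210 + 252 + 210 + 120 + 1
     = 969.

969


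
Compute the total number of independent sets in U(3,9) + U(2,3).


For a direct sum, |I(M1+M2)| = |I(M1)| * |I(M2)|.
|I(U(3,9))| = sum C(9,k) for k=0..3 = 130.
|I(U(2,3))| = sum C(3,k) for k=0..2 = 7.
Total = 130 * 7 = 910.

910


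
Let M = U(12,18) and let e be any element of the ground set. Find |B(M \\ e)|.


Deleting e from U(12,18) gives U(12,17) since n > r.
Bases of U(12,17) = C(17,12) = 17! / (12! * 5!) = 6188.

6188


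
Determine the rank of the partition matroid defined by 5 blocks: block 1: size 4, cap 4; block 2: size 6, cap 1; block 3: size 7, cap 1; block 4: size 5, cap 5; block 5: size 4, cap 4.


Rank of a partition matroid = sum of min(|Si|, ci) for each block.
= min(4,4) + min(6,1) + min(7,1) + min(5,5) + min(4,4)
= 4 + 1 + 1 + 5 + 4
= 15.

15


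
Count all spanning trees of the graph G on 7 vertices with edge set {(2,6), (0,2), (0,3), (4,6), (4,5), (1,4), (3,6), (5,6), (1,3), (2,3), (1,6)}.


By Kirchhoff's matrix tree theorem, the number of spanning trees equals
the determinant of any cofactor of the Laplacian matrix L.
G has 7 vertices and 11 edges.
Computing the (6 x 6) cofactor determinant gives 144.

144


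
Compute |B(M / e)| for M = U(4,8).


Contracting e from U(4,8) gives U(3,7).
Bases of U(3,7) = (7 choose 3) = 35.

35


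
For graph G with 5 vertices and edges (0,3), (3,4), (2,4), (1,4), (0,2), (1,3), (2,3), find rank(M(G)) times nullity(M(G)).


r(M) = |V| - c = 5 - 1 = 4.
nullity = |E| - r(M) = 7 - 4 = 3.
Product = 4 * 3 = 12.

12


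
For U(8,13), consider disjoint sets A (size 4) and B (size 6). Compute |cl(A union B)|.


|A union B| = 4 + 6 = 10 (disjoint).
In U(8,13), cl(S) = S if |S| < 8, else cl(S) = E.
Since 10 >= 8, cl(A union B) = E.
|cl(A union B)| = 13.

13


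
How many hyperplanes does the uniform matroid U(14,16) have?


Hyperplanes of U(14,16) are flats of rank 13.
In a uniform matroid, these are exactly the (13)-element subsets.
Count = (16 choose 13) = 560.

560


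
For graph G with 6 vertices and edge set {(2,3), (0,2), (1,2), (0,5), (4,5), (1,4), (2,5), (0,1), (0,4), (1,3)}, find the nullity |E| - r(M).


Cycle rank (nullity) = |E| - r(M) = |E| - (|V| - c).
|E| = 10, |V| = 6, c = 1.
Nullity = 10 - (6 - 1) = 10 - 5 = 5.

5


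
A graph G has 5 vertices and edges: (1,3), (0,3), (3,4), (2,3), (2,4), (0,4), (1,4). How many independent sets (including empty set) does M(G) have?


An independent set in a graphic matroid is an acyclic edge subset.
G has 5 vertices and 7 edges.
Enumerate all 2^7 = 128 subsets, checking for acyclicity.
Total independent sets = 81.

81


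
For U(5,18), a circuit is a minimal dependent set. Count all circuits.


In U(5,18), circuits are the (6)-element subsets.
Any set of 6 elements is dependent, and removing any one element gives
an independent set of size 5, so it is a minimal dependent set.
Number of circuits = C(18,6) = 18564.

18564


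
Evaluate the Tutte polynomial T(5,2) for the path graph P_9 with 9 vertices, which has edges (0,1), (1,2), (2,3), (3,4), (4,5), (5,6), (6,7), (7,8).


A path on 9 vertices is a tree with 8 edges.
T(x,y) = x^(8) for any tree.
T(5,2) = 5^8 = 390625.

390625


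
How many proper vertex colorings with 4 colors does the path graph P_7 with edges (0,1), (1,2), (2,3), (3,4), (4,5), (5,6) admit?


P(P_7, k) = k * (k-1)^(6).
P(4) = 4 * 3^6 = 4 * 729 = 2916.

2916


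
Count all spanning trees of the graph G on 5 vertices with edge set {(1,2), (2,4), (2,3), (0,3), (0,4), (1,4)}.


By Kirchhoff's matrix tree theorem, the number of spanning trees equals
the determinant of any cofactor of the Laplacian matrix L.
G has 5 vertices and 6 edges.
Computing the (4 x 4) cofactor determinant gives 11.

11


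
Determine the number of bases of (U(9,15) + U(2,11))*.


(M1+M2)* = M1* + M2*.
M1* = U(6,15), bases: C(15,6) = 5005.
M2* = U(9,11), bases: C(11,9) = 55.
|B(M*)| = 5005 * 55 = 275275.

275275


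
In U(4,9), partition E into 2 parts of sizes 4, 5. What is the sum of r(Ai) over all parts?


r(Ai) = min(|Ai|, 4) for each part.
Sum = min(4,4) + min(5,4)
    = 4 + 4
    = 8.

8


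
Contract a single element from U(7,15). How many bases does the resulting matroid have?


Contracting e from U(7,15) gives U(6,14).
Bases of U(6,14) = (14 choose 6) = 3003.

3003


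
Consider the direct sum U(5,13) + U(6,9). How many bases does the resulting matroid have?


Bases of a direct sum M1 + M2: |B| = |B(M1)| * |B(M2)|.
|B(U(5,13))| = C(13,5) = 1287.
|B(U(6,9))| = C(9,6) = 84.
Total bases = 1287 * 84 = 108108.

108108


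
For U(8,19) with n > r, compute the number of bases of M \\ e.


Deleting e from U(8,19) gives U(8,18) since n > r.
Bases of U(8,18) = C(18,8) = 43758.

43758


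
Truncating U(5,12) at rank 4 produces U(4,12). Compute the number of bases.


Truncating U(5,12) to rank 4 gives U(4,12).
Bases of U(4,12) are all 4-element subsets of 12 elements.
Number of bases = C(12,4) = 12! / (4! * 8!) = 495.

495


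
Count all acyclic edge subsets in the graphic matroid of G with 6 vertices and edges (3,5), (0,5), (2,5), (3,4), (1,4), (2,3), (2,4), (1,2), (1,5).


An independent set in a graphic matroid is an acyclic edge subset.
G has 6 vertices and 9 edges.
Enumerate all 2^9 = 512 subsets, checking for acyclicity.
Total independent sets = 268.

268


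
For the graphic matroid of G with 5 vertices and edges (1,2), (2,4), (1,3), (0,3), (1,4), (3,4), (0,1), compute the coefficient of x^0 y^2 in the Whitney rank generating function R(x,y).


R(x,y) = sum over A in 2^E of x^(r(E)-r(A)) * y^(|A|-r(A)).
G has 5 vertices, 7 edges. r(E) = 4.
Enumerate all 2^7 = 128 subsets.
Count subsets with r(E)-r(A)=0 and |A|-r(A)=2: 7.

7


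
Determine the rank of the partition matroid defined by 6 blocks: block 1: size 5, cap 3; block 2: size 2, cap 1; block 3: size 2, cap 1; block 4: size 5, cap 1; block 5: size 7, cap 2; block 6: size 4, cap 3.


Rank of a partition matroid = sum of min(|Si|, ci) for each block.
= min(5,3) + min(2,1) + min(2,1) + min(5,1) + min(7,2) + min(4,3)
= 3 + 1 + 1 + 1 + 2 + 3
= 11.

11


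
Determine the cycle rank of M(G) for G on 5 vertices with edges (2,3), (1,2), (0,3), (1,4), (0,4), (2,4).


Cycle rank (nullity) = |E| - r(M) = |E| - (|V| - c).
|E| = 6, |V| = 5, c = 1.
Nullity = 6 - (5 - 1) = 6 - 4 = 2.

2


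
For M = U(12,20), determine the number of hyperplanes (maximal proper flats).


Hyperplanes of U(12,20) are flats of rank 11.
In a uniform matroid, these are exactly the (11)-element subsets.
Count = C(20,11) = 167960.

167960


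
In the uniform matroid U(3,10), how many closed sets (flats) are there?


Flats of U(3,10): every subset of size < 3 is a flat, plus E itself.
Count = C(10,0) + C(10,1) + C(10,2) + 1
     = 1 + 10 + 45 + 1
     = 57.

57


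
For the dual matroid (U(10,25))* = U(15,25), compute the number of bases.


The dual of U(r,n) is U(n-r, n) = U(15,25).
Bases of U(15,25) are all (15)-element subsets.
|B(M*)| = C(25,15) = 25! / (15! * 10!) = 3268760.

3268760


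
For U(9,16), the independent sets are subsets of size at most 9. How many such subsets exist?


Independent sets of U(9,16) are all subsets of size <= 9.
Count = C(16,0) + C(16,1) + C(16,2) + C(16,3) + C(16,4) + C(16,5) + C(16,6) + C(16,7) + C(16,8) + C(16,9)
     = 1 + 16 + 120 + 560 + 1820 + 4368 + 8008 + 11440 + 12870 + 11440
     = 50643.

50643


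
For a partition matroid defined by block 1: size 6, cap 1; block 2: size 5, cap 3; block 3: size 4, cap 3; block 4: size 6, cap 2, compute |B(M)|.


A basis picks exactly ci elements from block i.
Number of bases = product of C(|Si|, ci).
= C(6,1) * C(5,3) * C(4,3) * C(6,2)
= 6 * 10 * 4 * 15
= 3600.

3600


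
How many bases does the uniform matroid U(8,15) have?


Bases of U(8,15) are all 8-element subsets of the 15-element ground set.
Number of bases = C(15,8).
(15 choose 8) = 6435.

6435


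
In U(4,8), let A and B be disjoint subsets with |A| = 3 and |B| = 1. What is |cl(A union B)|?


|A union B| = 3 + 1 = 4 (disjoint).
In U(4,8), cl(S) = S if |S| < 4, else cl(S) = E.
Since 4 >= 4, cl(A union B) = E.
|cl(A union B)| = 8.

8


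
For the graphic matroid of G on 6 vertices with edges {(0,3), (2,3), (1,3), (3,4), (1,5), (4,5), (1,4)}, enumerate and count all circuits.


A circuit in a graphic matroid = edge set of a simple cycle.
G has 6 vertices and 7 edges.
Enumerating all minimal edge subsets forming cycles...
Total circuits found: 3.

3


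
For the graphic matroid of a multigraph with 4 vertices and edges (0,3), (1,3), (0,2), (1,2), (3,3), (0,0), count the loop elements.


In a graphic matroid, a loop is a self-loop edge (u,u) with rank 0.
Examining all 6 edges for self-loops...
Self-loops found: (3,3), (0,0)
Number of loops = 2.

2


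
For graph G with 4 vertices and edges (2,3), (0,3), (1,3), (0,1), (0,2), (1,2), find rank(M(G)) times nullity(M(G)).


r(M) = |V| - c = 4 - 1 = 3.
nullity = |E| - r(M) = 6 - 3 = 3.
Product = 3 * 3 = 9.

9


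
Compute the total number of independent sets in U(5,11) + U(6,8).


For a direct sum, |I(M1+M2)| = |I(M1)| * |I(M2)|.
|I(U(5,11))| = sum C(11,k) for k=0..5 = 1024.
|I(U(6,8))| = sum C(8,k) for k=0..6 = 247.
Total = 1024 * 247 = 252928.

252928


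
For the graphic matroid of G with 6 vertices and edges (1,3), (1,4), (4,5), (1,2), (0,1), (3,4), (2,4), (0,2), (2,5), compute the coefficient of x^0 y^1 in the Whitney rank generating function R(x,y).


R(x,y) = sum over A in 2^E of x^(r(E)-r(A)) * y^(|A|-r(A)).
G has 6 vertices, 9 edges. r(E) = 5.
Enumerate all 2^9 = 512 subsets.
Count subsets with r(E)-r(A)=0 and |A|-r(A)=1: 63.

63


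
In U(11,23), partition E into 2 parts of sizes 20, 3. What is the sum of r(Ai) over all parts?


r(Ai) = min(|Ai|, 11) for each part.
Sum = min(20,11) + min(3,11)
    = 11 + 3
    = 14.

14


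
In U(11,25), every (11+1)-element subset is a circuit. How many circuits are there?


In U(11,25), circuits are the (12)-element subsets.
Any set of 12 elements is dependent, and removing any one element gives
an independent set of size 11, so it is a minimal dependent set.
Number of circuits = C(25,12) = 5200300.

5200300


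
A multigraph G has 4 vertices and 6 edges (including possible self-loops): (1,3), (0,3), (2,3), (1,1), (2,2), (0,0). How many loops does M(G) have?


In a graphic matroid, a loop is a self-loop edge (u,u) with rank 0.
Examining all 6 edges for self-loops...
Self-loops found: (1,1), (2,2), (0,0)
Number of loops = 3.

3


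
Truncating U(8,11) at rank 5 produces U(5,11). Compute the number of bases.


Truncating U(8,11) to rank 5 gives U(5,11).
Bases of U(5,11) are all 5-element subsets of 11 elements.
Number of bases = C(11,5) = 462.

462


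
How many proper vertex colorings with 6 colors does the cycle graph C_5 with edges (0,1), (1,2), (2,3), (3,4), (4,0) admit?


P(C_5, k) = (k-1)^5 + (-1)^5*(k-1).
P(6) = (5)^5 - 5
= 3125 - 5 = 3120.

3120


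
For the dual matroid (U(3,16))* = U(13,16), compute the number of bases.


The dual of U(r,n) is U(n-r, n) = U(13,16).
Bases of U(13,16) are all (13)-element subsets.
|B(M*)| = C(16,13) = 560.

560


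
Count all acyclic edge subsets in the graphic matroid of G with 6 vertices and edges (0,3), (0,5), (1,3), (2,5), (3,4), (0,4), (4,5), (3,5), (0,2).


An independent set in a graphic matroid is an acyclic edge subset.
G has 6 vertices and 9 edges.
Enumerate all 2^9 = 512 subsets, checking for acyclicity.
Total independent sets = 256.

256


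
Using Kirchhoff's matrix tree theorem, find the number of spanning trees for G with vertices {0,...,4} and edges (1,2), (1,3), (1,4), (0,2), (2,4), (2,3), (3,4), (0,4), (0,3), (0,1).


By Kirchhoff's matrix tree theorem, the number of spanning trees equals
the determinant of any cofactor of the Laplacian matrix L.
G has 5 vertices and 10 edges.
Computing the (4 x 4) cofactor determinant gives 125.

125


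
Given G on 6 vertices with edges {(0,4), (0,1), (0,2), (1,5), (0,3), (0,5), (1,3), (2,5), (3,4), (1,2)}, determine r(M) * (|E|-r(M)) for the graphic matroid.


r(M) = |V| - c = 6 - 1 = 5.
nullity = |E| - r(M) = 10 - 5 = 5.
Product = 5 * 5 = 25.

25


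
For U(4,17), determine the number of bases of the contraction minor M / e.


Contracting e from U(4,17) gives U(3,16).
Bases of U(3,16) = C(16,3) = (16 * 15 * 14) / (1 * 2 * 3) = 560.

560


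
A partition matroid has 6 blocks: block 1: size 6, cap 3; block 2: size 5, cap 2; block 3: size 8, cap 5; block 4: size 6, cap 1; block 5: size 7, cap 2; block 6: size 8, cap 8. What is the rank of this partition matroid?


Rank of a partition matroid = sum of min(|Si|, ci) for each block.
= min(6,3) + min(5,2) + min(8,5) + min(6,1) + min(7,2) + min(8,8)
= 3 + 2 + 5 + 1 + 2 + 8
= 21.

21


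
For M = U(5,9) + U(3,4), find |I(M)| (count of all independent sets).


For a direct sum, |I(M1+M2)| = |I(M1)| * |I(M2)|.
|I(U(5,9))| = sum C(9,k) for k=0..5 = 382.
|I(U(3,4))| = sum C(4,k) for k=0..3 = 15.
Total = 382 * 15 = 5730.

5730


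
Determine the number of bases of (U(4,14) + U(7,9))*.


(M1+M2)* = M1* + M2*.
M1* = U(10,14), bases: C(14,10) = 1001.
M2* = U(2,9), bases: C(9,2) = 36.
|B(M*)| = 1001 * 36 = 36036.

36036


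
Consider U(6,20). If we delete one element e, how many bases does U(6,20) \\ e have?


Deleting e from U(6,20) gives U(6,19) since n > r.
Bases of U(6,19) = C(19,6) = 27132.

27132


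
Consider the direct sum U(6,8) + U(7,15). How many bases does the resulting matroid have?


Bases of a direct sum M1 + M2: |B| = |B(M1)| * |B(M2)|.
|B(U(6,8))| = C(8,6) = 28.
|B(U(7,15))| = C(15,7) = 6435.
Total bases = 28 * 6435 = 180180.

180180


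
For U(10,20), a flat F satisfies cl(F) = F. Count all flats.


Flats of U(10,20): every subset of size < 10 is a flat, plus E itself.
Count = C(20,0) + C(20,1) + C(20,2) + C(20,3) + C(20,4) + C(20,5) + C(20,6) + C(20,7) + C(20,8) + C(20,9) + 1
     = 1 + 20 + 190 + 1140 + 4845 + 15504 + 38760 + 77520 + 125970 + 167960 + 1
     = 431911.

431911


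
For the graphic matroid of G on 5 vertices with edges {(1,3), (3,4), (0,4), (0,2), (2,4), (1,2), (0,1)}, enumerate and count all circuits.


A circuit in a graphic matroid = edge set of a simple cycle.
G has 5 vertices and 7 edges.
Enumerating all minimal edge subsets forming cycles...
Total circuits found: 7.

7


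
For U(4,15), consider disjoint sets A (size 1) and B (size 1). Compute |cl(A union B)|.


|A union B| = 1 + 1 = 2 (disjoint).
In U(4,15), cl(S) = S if |S| < 4, else cl(S) = E.
Since 2 < 4, cl(A union B) = A union B.
|cl(A union B)| = 2.

2


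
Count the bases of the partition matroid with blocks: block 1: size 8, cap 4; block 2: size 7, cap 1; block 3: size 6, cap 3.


A basis picks exactly ci elements from block i.
Number of bases = product of C(|Si|, ci).
= C(8,4) * C(7,1) * C(6,3)
= 70 * 7 * 20
= 9800.

9800


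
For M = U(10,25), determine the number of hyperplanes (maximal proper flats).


Hyperplanes of U(10,25) are flats of rank 9.
In a uniform matroid, these are exactly the (9)-element subsets.
Count = C(25,9) = 2042975.

2042975


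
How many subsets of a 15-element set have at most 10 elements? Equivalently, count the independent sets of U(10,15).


Independent sets of U(10,15) are all subsets of size <= 10.
Count = C(15,0) + C(15,1) + C(15,2) + C(15,3) + C(15,4) + C(15,5) + C(15,6) + C(15,7) + C(15,8) + C(15,9) + C(15,10)
     = 1 + 15 + 105 + 455 + 1365 + 3003 + 5005 + 6435 + 6435 + 5005 + 3003
     = 30827.

30827


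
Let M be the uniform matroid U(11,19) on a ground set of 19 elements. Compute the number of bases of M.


Bases of U(11,19) are all 11-element subsets of the 19-element ground set.
Number of bases = C(19,11).
(19 choose 11) = 75582.

75582


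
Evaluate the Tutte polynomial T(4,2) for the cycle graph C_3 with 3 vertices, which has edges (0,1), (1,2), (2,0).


T(C_3; x,y) = x + x^2 + ... + x^(2) + y.
T(4,2) = 4^1 + 4^2 + 2
= 4 + 16 + 2
= 22.

22


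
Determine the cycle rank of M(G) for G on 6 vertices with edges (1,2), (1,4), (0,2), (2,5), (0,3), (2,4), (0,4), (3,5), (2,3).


Cycle rank (nullity) = |E| - r(M) = |E| - (|V| - c).
|E| = 9, |V| = 6, c = 1.
Nullity = 9 - (6 - 1) = 9 - 5 = 4.

4


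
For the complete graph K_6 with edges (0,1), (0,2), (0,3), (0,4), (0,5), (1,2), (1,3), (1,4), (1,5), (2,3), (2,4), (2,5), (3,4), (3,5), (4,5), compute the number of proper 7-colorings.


P(K_6, k) = k(k-1)(k-2)...(k-5).
P(7) = (7) * (6) * (5) * (4) * (3) * (2) = 5040.

5040


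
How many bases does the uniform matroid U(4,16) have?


Bases of U(4,16) are all 4-element subsets of the 16-element ground set.
Number of bases = C(16,4).
(16 choose 4) = 1820.

1820


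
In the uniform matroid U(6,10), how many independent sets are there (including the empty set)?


Independent sets of U(6,10) are all subsets of size <= 6.
Count = C(10,0) + C(10,1) + C(10,2) + C(10,3) + C(10,4) + C(10,5) + C(10,6)
     = 1 + 10 + 45 + 120 + 210 + 252 + 210
     = 848.

848


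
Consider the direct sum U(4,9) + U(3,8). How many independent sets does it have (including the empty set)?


For a direct sum, |I(M1+M2)| = |I(M1)| * |I(M2)|.
|I(U(4,9))| = sum C(9,k) for k=0..4 = 256.
|I(U(3,8))| = sum C(8,k) for k=0..3 = 93.
Total = 256 * 93 = 23808.

23808


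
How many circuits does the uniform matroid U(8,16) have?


In U(8,16), circuits are the (9)-element subsets.
Any set of 9 elements is dependent, and removing any one element gives
an independent set of size 8, so it is a minimal dependent set.
Number of circuits = C(16,9) = 16! / (9! * 7!) = 11440.

11440


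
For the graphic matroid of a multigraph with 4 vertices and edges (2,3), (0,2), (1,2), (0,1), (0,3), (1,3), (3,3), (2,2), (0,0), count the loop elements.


In a graphic matroid, a loop is a self-loop edge (u,u) with rank 0.
Examining all 9 edges for self-loops...
Self-loops found: (3,3), (2,2), (0,0)
Number of loops = 3.

3


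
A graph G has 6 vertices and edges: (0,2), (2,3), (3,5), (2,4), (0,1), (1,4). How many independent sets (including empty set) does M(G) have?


An independent set in a graphic matroid is an acyclic edge subset.
G has 6 vertices and 6 edges.
Enumerate all 2^6 = 64 subsets, checking for acyclicity.
Total independent sets = 60.

60


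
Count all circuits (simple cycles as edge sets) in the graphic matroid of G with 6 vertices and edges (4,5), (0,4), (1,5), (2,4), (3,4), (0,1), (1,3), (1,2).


A circuit in a graphic matroid = edge set of a simple cycle.
G has 6 vertices and 8 edges.
Enumerating all minimal edge subsets forming cycles...
Total circuits found: 6.

6


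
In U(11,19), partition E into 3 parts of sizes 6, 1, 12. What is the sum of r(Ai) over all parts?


r(Ai) = min(|Ai|, 11) for each part.
Sum = min(6,11) + min(1,11) + min(12,11)
    = 6 + 1 + 11
    = 18.

18


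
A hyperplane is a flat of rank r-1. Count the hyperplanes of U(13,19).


Hyperplanes of U(13,19) are flats of rank 12.
In a uniform matroid, these are exactly the (12)-element subsets.
Count = C(19,12) = 50388.

50388


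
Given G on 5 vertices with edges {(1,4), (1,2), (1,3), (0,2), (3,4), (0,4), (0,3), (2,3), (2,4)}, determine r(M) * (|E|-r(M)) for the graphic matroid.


r(M) = |V| - c = 5 - 1 = 4.
nullity = |E| - r(M) = 9 - 4 = 5.
Product = 4 * 5 = 20.

20


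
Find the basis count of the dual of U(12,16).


The dual of U(r,n) is U(n-r, n) = U(4,16).
Bases of U(4,16) are all (4)-element subsets.
|B(M*)| = C(16,4) = (16 * 15 * 14 * 13) / (1 * 2 * 3 * 4) = 1820.

1820


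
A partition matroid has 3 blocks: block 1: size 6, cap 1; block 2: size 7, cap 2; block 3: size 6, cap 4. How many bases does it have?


A basis picks exactly ci elements from block i.
Number of bases = product of C(|Si|, ci).
= C(6,1) * C(7,2) * C(6,4)
= 6 * 21 * 15
= 1890.

1890


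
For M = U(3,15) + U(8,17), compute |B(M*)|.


(M1+M2)* = M1* + M2*.
M1* = U(12,15), bases: C(15,12) = 455.
M2* = U(9,17), bases: C(17,9) = 24310.
|B(M*)| = 455 * 24310 = 11061050.

11061050


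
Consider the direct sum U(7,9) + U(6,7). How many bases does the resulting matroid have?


Bases of a direct sum M1 + M2: |B| = |B(M1)| * |B(M2)|.
|B(U(7,9))| = C(9,7) = 36.
|B(U(6,7))| = C(7,6) = 7.
Total bases = 36 * 7 = 252.

252


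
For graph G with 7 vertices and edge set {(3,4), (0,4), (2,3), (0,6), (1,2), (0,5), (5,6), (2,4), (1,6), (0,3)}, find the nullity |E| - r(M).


Cycle rank (nullity) = |E| - r(M) = |E| - (|V| - c).
|E| = 10, |V| = 7, c = 1.
Nullity = 10 - (7 - 1) = 10 - 6 = 4.

4


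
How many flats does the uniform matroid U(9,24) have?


Flats of U(9,24): every subset of size < 9 is a flat, plus E itself.
Count = (24 choose 0) + (24 choose 1) + (24 choose 2) + (24 choose 3) + (24 choose 4) + (24 choose 5) + (24 choose 6) + (24 choose 7) + (24 choose 8) + 1
     = 1 + 24 + 276 + 2024 + 10626 + 42504 + 134596 + 346104 + 735471 + 1
     = 1271627.

1271627


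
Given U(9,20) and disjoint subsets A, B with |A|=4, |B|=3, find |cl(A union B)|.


|A union B| = 4 + 3 = 7 (disjoint).
In U(9,20), cl(S) = S if |S| < 9, else cl(S) = E.
Since 7 < 9, cl(A union B) = A union B.
|cl(A union B)| = 7.

7


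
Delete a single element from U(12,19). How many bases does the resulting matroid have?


Deleting e from U(12,19) gives U(12,18) since n > r.
Bases of U(12,18) = C(18,12) = 18! / (12! * 6!) = 18564.

18564
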